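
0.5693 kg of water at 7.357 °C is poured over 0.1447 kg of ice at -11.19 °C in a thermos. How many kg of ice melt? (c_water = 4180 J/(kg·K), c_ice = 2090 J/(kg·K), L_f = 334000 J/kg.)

m_melted ≈ 0.0423 kg

Heat available from the water dropping to 0 °C: 0.5693·4180·7.357 = 17507 J.
Warming the ice to 0 °C takes 0.1447·2090·11.19 = 3384.1 J, leaving 14123 J for melting.
To melt every bit of ice: 0.1447·334000 = 48330 J.
That's not enough to melt it all — equilibrium is at 0 °C with ice remaining.
m_melted·334000 = 14123  ⇒  m_melted ≈ 0.04228 kg.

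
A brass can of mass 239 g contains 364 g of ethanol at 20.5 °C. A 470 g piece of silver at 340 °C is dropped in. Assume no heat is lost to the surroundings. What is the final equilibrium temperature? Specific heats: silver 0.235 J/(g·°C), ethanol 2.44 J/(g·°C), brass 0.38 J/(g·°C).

T_f ≈ 52.9 °C

Conservation of energy gives ΣQ = 0:
470·0.235·(T − 340) + 364·2.44·(T − 20.5) + 239·0.38·(T − 20.5) = 0
1089.4 T = 57622
T = 57622 / 1089.4 = 52.9 °C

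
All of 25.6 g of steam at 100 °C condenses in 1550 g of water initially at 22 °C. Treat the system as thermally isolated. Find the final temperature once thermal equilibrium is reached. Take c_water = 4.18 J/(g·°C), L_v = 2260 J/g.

T_f ≈ 32.1 °C

Conservation of energy gives ΣQ = 0:
latent heat released on condensation: 25.6×2260 = 57856; condensate cools 100→T: 25.6×4.18×(T − 100) = 107.01(T − 100); original water: 6479(T − 22)
6586 T = 57856 + 10701 + 142538 = 211095
T ≈ 32.05 °C, under the boiling point, so the assumption holds.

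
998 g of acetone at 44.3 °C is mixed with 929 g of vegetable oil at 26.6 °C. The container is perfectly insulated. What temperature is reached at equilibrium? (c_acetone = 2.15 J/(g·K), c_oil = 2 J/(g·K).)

T_f ≈ 36.1 °C

Setting the total heat transfer to zero:
998×2.15×(T − 44.3) + 929×2×(T − 26.6) = 0
4003.7 T = 144477
T = 144477 / 4003.7 = 36.1 °C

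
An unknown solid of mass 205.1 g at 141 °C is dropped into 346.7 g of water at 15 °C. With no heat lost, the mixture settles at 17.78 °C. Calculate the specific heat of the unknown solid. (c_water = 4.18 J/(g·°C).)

Let T be the final temperature. ΣQ_i = 0:
205.1·c·(17.78 − 141) + 346.7·4.18·(17.78 − 15) = 0
-25272 c = -4028.8
c = -4028.8/-25272 ≈ 0.1594 J/(g·°C)

c ≈ 0.159 J/(g·°C)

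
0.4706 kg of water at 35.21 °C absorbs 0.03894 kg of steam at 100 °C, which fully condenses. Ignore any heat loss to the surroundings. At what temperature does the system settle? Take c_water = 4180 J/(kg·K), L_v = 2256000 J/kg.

T_f ≈ 81.4 °C

Energy balance with sensible and latent terms:
condense steam: −0.03894×2256000 = −87849
  condensed water 100 °C→T: 162.77(T − 100)
  water warms: 0.4706×4180×(T − 35.21) = 1967.1(T − 35.21)
2129.9 T = 87849 + 16277 + 69262 = 173387
T ≈ 81.41 °C, under the boiling point, so the assumption holds.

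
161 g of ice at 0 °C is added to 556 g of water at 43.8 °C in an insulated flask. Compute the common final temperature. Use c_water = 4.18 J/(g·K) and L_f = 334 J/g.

T_f ≈ 16.0 °C

Sum of m c ΔT and latent-heat terms is zero:
melt ice: 161·334 = 53774; meltwater 0→T: 161·4.18·T = 672.98 T; water cools: 556·4.18·(T − 43.8) = 2324.1(T − 43.8)
2997.1 T = 101795 − 53774 = 48021
T ≈ 16.02 °C — above 0 °C, consistent with complete melting.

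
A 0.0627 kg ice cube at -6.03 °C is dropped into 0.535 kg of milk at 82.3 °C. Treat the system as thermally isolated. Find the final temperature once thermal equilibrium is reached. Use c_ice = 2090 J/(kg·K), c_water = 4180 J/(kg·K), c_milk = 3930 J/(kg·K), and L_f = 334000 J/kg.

T_f ≈ 64.0 °C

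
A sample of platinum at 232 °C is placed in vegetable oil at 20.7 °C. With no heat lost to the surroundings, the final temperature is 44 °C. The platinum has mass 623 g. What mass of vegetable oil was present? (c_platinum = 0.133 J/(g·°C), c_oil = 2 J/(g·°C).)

m ≈ 334 g

|Q_platinum| = |Q_oil|:
623·0.133·(232 − 44) = m·2·(44 − 20.7)
46.6 m = 15577  ⇒  m ≈ 334.3 g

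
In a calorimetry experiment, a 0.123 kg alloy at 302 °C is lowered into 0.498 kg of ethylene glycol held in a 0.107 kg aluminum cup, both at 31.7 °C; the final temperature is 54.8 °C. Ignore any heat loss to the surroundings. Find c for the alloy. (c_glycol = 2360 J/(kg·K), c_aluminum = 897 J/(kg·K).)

c ≈ 966 J/(kg·K)

Conservation of energy gives ΣQ = 0:
0.123·c·(54.8 − 302) + 0.498·2360·(54.8 − 31.7) + 0.107·897·(54.8 − 31.7) = 0
-30.41 c = -29366
c = -29366/-30.41 ≈ 965.8 J/(kg·K)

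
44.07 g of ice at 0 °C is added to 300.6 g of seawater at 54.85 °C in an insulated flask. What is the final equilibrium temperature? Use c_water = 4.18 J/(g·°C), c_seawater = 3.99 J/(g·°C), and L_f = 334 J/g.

Taking heat into each body as positive, Σ m c ΔT = 0:
melt ice: 44.07×334 = 14719; warm the meltwater: 184.21 T; seawater cools: 300.6×3.99×(T − 54.85) = 1199.4(T − 54.85)
1383.6 T = 65787 − 14719 = 51067
T ≈ 36.91 °C (positive, so assuming full melt was valid).

T_f ≈ 36.9 °C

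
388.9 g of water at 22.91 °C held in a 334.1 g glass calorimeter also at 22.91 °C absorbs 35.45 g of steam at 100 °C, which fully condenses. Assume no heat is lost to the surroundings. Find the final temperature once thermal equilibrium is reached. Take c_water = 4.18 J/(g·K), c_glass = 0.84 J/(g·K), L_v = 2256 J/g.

Taking heat into each body as positive, Σ m c ΔT = 0:
steam→water at 100 °C releases m L_v = 35.45·2256 = 79975
  condensate cools 100→T: 35.45·4.18·(T − 100) = 148.18(T − 100)
  original water: 1625.6(T − 22.91)
  cup: 280.64(T − 22.91)
2054.4 T = 79975 + 14818 + 43672 = 138465
T ≈ 67.40 °C, under the boiling point, so the assumption holds.

T_f ≈ 67.4 °C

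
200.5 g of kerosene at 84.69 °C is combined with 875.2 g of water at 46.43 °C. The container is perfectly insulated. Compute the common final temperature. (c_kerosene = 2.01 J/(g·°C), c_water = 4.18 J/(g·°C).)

T_f ≈ 50.2 °C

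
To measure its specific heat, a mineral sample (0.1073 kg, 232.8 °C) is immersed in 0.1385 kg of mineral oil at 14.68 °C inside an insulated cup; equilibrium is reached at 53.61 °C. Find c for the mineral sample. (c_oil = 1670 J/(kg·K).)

c ≈ 468 J/(kg·K)

m_s c (T_s − T_f) = m_oil c_oil (T_f − T_0):
0.1073×c×(232.8 − 53.61) = 0.1385×1670×(53.61 − 14.68)
19.23 c = 9004.3  ⇒  c ≈ 468.3 J/(kg·K)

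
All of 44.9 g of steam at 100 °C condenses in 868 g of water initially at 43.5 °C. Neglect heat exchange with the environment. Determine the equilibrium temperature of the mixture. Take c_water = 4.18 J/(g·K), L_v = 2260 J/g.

Heat gained plus heat lost sum to zero:
steam→water at 100 °C releases m L_v = 44.9×2260 = 101474
  condensate cools 100→T: 44.9×4.18×(T − 100) = 187.68(T − 100)
  original water: 3628.2(T − 43.5)
3815.9 T = 101474 + 18768 + 157828 = 278071
T ≈ 72.87 °C (< 100 °C, so full condensation is consistent).

T_f ≈ 72.9 °C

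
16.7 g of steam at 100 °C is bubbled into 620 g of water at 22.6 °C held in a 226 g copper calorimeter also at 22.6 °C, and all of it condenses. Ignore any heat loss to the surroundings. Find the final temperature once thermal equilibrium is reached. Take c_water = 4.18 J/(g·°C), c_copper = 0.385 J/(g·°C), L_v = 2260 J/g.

Let T be the final temperature. ΣQ_i = 0:
latent heat released on condensation: 16.7×2260 = 37742
  condensed water 100 °C→T: 69.81(T − 100)
  water warms: 620×4.18×(T − 22.6) = 2591.6(T − 22.6)
  cup: 87.01(T − 22.6)
2748.4 T = 37742 + 6980.6 + 60537 = 105259
T ≈ 38.30 °C, under the boiling point, so the assumption holds.

T_f ≈ 38.3 °C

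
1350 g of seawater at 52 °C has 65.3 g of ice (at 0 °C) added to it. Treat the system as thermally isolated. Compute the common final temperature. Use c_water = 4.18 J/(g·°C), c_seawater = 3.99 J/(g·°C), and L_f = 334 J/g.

T_f ≈ 45.6 °C

Conservation of energy gives ΣQ = 0:
fusion: m_ice L_f = 65.3·334 = 21810
  meltwater 0→T: 65.3·4.18·T = 272.95 T
  seawater cools: 1350·3.99·(T − 52) = 5386.5(T − 52)
5659.5 T = 280098 − 21810 = 258288
T ≈ 45.64 °C. Since T > 0 °C, the all-ice-melts assumption holds.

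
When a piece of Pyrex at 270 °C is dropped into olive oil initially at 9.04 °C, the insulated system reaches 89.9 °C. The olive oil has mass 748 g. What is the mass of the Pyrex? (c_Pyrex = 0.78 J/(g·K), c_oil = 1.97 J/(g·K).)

Net heat exchanged in the isolated system is zero:
m×0.78×(89.9 − 270) + 748×1.97×(89.9 − 9.04) = 0
-140.48 m = -119152
m = -119152/-140.48 ≈ 848.2 g

m ≈ 848 g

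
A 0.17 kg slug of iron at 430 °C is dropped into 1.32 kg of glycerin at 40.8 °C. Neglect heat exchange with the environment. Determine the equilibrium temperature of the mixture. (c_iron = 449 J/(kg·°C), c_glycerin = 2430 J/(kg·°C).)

Setting the total heat transfer to zero:
0.17*449*(T − 430) + 1.32*2430*(T − 40.8) = 0
76.33(T − 430) + 3207.6(T − 40.8) = 0
(76.33 + 3207.6) T = 76.33*430 + 3207.6*40.8
T = 163692 / 3283.9 = 49.8 °C

T_f ≈ 49.8 °C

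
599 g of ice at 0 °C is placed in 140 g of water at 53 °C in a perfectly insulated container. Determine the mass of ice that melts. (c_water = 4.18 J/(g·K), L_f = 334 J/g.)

m_melted ≈ 92.9 g

Heat available from the water dropping to 0 °C: 140×4.18×53 = 31016 J.
To melt every bit of ice: 599×334 = 200066 J.
That's not enough to melt it all — equilibrium is at 0 °C with ice remaining.
Mass melted = 31016/334 ≈ 92.86 g.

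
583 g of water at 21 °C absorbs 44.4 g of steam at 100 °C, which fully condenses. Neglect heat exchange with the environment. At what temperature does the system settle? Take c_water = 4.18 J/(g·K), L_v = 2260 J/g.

T_f ≈ 64.9 °C

Net heat exchanged in the isolated system is zero:
latent heat released on condensation: 44.4·2260 = 100344; condensate cools 100→T: 44.4·4.18·(T − 100) = 185.59(T − 100); original water: 2436.9(T − 21)
2622.5 T = 100344 + 18559 + 51176 = 170079
T ≈ 64.85 °C, under the boiling point, so the assumption holds.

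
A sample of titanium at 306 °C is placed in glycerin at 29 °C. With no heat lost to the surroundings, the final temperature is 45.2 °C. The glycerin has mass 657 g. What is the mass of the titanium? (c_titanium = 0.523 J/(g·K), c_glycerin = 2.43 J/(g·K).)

m ≈ 190 g

Let T be the final temperature. ΣQ_i = 0:
m×0.523×(45.2 − 306) + 657×2.43×(45.2 − 29) = 0
-136.4 m = -25863
m = -25863/-136.4 ≈ 189.6 g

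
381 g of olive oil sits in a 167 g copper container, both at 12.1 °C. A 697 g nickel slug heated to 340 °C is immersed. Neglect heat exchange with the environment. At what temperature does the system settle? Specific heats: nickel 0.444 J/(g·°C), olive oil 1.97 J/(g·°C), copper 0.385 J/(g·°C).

T_f ≈ 102.4 °C

Net heat exchanged in the isolated system is zero:
697×0.444×(T − 340) + 381×1.97×(T − 12.1) + 167×0.385×(T − 12.1) = 0
(309.47 + 750.57 + 64.3) T = 309.47×340 + 750.57×12.1 + 64.3×12.1
T = 115079 / 1124.3 = 102 °C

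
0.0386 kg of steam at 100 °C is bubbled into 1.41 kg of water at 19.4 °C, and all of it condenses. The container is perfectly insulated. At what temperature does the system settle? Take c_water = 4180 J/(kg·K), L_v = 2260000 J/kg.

T_f ≈ 36.0 °C

Energy balance with sensible and latent terms:
condense steam: −0.0386·2260000 = −87236
  condensate cools 100→T: 0.0386·4180·(T − 100) = 161.35(T − 100)
  water warms: 1.41·4180·(T − 19.4) = 5893.8(T − 19.4)
6055.1 T = 87236 + 16135 + 114340 = 217711
T ≈ 35.95 °C (< 100 °C, so full condensation is consistent).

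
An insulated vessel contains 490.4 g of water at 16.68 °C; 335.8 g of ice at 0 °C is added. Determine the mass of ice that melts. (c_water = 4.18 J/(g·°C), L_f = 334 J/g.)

Heat available from the water dropping to 0 °C: 490.4·4.18·16.68 = 34192 J.
Melting all 335.8 g of ice would need 335.8·334 = 112157 J.
Since 34192 < 112157 J, not all the ice melts; equilibrium is at 0 °C.
Mass melted = 34192/334 ≈ 102.4 g.

m_melted ≈ 102 g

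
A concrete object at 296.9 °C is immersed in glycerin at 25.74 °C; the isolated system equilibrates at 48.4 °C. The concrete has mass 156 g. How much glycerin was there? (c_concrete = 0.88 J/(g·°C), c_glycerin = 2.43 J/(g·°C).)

m ≈ 620 g

|Q_concrete| = |Q_glycerin|:
156·0.88·(296.9 − 48.4) = m·2.43·(48.4 − 25.74)
55.06 m = 34114  ⇒  m ≈ 619.5 g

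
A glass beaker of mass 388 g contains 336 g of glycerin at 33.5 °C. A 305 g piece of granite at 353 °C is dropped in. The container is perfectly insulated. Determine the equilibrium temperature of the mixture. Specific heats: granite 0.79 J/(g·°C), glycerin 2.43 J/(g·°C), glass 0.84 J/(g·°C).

T_f ≈ 89.2 °C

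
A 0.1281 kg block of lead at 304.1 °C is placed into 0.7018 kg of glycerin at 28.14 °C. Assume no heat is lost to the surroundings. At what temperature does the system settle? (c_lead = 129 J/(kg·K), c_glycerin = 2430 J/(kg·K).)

With ΣQ=0 the equilibrium temperature is the m·c-weighted mean:
T_f = (16.52*304.1 + 1705.4*28.14) / (16.52 + 1705.4)
    = 53014 / 1721.9 ≈ 30.79 °C

T_f ≈ 30.8 °C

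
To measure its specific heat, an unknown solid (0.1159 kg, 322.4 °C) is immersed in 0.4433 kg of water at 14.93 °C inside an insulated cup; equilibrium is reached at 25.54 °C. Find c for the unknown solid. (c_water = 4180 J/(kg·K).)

c ≈ 571 J/(kg·K)

Let T be the final temperature. ΣQ_i = 0:
0.1159×c×(25.54 − 322.4) + 0.4433×4180×(25.54 − 14.93) = 0
-34.41 c = -19660
c = -19660/-34.41 ≈ 571.4 J/(kg·K)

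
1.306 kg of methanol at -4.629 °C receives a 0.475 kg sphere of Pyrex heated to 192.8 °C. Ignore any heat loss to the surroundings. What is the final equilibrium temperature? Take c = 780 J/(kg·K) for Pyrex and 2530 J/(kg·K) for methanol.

T_f ≈ 15.3 °C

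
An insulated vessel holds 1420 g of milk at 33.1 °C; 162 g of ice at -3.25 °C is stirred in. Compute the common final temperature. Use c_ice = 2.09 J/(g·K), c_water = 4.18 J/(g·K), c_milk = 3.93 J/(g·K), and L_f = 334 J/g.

Energy balance with sensible and latent terms:
ice -3.25→0 °C: 162·2.09·3.25 = 1100.4; melt ice: 162·334 = 54108; warm the meltwater: 677.16 T; milk: 5580.6(T − 33.1)
6257.8 T = 184718 − 55208 = 129509
T ≈ 20.70 °C. Since T > 0 °C, the all-ice-melts assumption holds.

T_f ≈ 20.7 °C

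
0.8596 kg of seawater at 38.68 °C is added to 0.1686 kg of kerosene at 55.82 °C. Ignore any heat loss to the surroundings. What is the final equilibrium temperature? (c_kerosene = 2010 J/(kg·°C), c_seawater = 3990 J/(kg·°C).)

|Q_kerosene| = |Q_seawater|:
0.1686×2010×(55.82 − T) = 0.8596×3990×(T − 38.68)
338.89(55.82 − T) = 3429.8(T − 38.68)
3768.7 T = 151581  ⇒  T ≈ 40.22 °C

T_f ≈ 40.2 °C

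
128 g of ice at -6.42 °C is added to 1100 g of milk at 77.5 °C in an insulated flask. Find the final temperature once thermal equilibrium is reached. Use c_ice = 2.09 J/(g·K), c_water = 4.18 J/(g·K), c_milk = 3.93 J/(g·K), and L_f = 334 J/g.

T_f ≈ 59.8 °C

Energy conservation, ΣQ = 0:
warm ice to 0 °C: 128·2.09·(0 − (-6.42)) = 1717.5
  fusion: m_ice L_f = 128·334 = 42752
  meltwater 0→T: 128·4.18·T = 535.04 T
  milk cools: 1100·3.93·(T − 77.5) = 4323(T − 77.5)
4858 T = 335032 − 44469 = 290563
T ≈ 59.81 °C. Since T > 0 °C, the all-ice-melts assumption holds.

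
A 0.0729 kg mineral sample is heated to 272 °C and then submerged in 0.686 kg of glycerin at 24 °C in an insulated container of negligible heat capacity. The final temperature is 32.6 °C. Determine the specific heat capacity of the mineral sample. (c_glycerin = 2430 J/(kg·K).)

c ≈ 821 J/(kg·K)

Heat lost by the mineral sample = heat gained by the glycerin:
0.0729×c×(272 − 32.6) = 0.686×2430×(32.6 − 24)
17.45 c = 14336  ⇒  c ≈ 821.4 J/(kg·K)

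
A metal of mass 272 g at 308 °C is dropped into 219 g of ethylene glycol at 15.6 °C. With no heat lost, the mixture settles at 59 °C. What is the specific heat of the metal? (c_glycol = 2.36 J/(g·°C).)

c ≈ 0.331 J/(g·°C)

Heat gained plus heat lost sum to zero:
272×c×(59 − 308) + 219×2.36×(59 − 15.6) = 0
-67728 c = -22431
c = -22431/-67728 ≈ 0.3312 J/(g·°C)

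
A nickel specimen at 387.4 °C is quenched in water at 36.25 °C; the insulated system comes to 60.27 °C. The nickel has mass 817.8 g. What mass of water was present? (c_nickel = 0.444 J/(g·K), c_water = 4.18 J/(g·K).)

m ≈ 1180 g

|Q_nickel| = |Q_water|:
817.8·0.444·(387.4 − 60.27) = m·4.18·(60.27 − 36.25)
100.4 m = 118782  ⇒  m ≈ 1183 g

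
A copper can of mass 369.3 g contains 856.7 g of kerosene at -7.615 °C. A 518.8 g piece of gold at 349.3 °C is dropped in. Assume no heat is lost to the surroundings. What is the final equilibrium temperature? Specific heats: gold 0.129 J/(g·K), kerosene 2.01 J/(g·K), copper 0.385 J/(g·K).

T_f ≈ 4.8 °C

Conservation of energy gives ΣQ = 0:
518.8*0.129*(T − 349.3) + 856.7*2.01*(T − (-7.615)) + 369.3*0.385*(T − (-7.615)) = 0
66.93(T − 349.3) + 1722(T − (-7.615)) + 142.18(T − (-7.615)) = 0
1931.1 T = 9181.5
T = 9181.5/1931.1 ≈ 4.75 °C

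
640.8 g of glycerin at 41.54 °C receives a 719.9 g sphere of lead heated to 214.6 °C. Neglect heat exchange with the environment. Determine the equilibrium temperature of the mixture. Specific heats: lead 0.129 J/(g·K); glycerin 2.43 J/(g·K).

With ΣQ=0 the equilibrium temperature is the m·c-weighted mean:
T_f = (92.87·214.6 + 1557.1·41.54) / (92.87 + 1557.1)
    = 84613 / 1650 ≈ 51.28 °C

T_f ≈ 51.3 °C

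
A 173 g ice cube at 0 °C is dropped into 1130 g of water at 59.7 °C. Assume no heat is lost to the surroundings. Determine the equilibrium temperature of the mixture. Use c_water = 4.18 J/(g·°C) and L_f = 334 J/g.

T_f ≈ 41.2 °C

Energy conservation, ΣQ = 0:
latent heat to melt: 173·334 = 57782; meltwater 0→T: 173·4.18·T = 723.14 T; water cools: 1130·4.18·(T − 59.7) = 4723.4(T − 59.7)
5446.5 T = 281987 − 57782 = 224205
T ≈ 41.16 °C (positive, so assuming full melt was valid).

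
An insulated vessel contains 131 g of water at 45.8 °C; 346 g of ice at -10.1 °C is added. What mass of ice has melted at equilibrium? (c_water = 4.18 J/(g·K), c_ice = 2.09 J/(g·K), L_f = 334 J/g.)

Cooling the water to 0 °C releases 131×4.18×45.8 = 25079 J.
Warming the ice to 0 °C takes 346×2.09×10.1 = 7303.7 J, leaving 17775 J for melting.
To melt every bit of ice: 346×334 = 115564 J.
Since 17775 < 115564 J, not all the ice melts; equilibrium is at 0 °C.
m_melt = 17775 / L_f = 53.22 g.

m_melted ≈ 53.2 g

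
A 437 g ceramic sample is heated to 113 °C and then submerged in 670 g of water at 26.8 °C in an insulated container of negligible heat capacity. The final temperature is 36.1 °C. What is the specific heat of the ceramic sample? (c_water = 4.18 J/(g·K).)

Heat lost by the ceramic sample = heat gained by the water:
437·c·(113 − 36.1) = 670·4.18·(36.1 − 26.8)
33605 c = 26046  ⇒  c ≈ 0.775 J/(g·K)

c ≈ 0.775 J/(g·K)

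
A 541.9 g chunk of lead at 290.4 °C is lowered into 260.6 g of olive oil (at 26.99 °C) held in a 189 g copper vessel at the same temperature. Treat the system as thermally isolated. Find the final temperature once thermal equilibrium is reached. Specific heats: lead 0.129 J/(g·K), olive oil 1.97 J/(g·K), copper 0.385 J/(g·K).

T_f ≈ 55.1 °C

Net heat exchanged in the isolated system is zero:
541.9·0.129·(T − 290.4) + 260.6·1.97·(T − 26.99) + 189·0.385·(T − 26.99) = 0
(69.91 + 513.38 + 72.77) T = 69.91·290.4 + 513.38·26.99 + 72.77·26.99
T ≈ 55.06 °C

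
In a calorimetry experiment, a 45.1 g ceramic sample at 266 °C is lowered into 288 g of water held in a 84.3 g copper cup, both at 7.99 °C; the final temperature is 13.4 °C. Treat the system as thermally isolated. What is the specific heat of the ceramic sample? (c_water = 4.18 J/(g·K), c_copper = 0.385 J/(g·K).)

Setting the total heat transfer to zero:
45.1·c·(13.4 − 266) + 288·4.18·(13.4 − 7.99) + 84.3·0.385·(13.4 − 7.99) = 0
-11392 c = -6688.4
c = -6688.4/-11392 ≈ 0.5871 J/(g·K)

c ≈ 0.587 J/(g·K)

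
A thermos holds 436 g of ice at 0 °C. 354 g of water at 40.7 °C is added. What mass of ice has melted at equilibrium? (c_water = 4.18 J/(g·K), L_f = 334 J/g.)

m_melted ≈ 180 g

Water can give up m c ΔT = 354·4.18·40.7 = 60225 J before reaching 0 °C.
Melting all 436 g of ice would need 436·334 = 145624 J.
Since 60225 < 145624 J, not all the ice melts; equilibrium is at 0 °C.
m_melted·334 = 60225  ⇒  m_melted ≈ 180.3 g.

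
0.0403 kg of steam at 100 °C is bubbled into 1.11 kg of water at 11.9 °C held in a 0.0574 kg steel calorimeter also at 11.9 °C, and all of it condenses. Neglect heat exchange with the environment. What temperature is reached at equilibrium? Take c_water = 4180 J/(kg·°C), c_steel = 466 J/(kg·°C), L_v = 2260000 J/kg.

T_f ≈ 33.8 °C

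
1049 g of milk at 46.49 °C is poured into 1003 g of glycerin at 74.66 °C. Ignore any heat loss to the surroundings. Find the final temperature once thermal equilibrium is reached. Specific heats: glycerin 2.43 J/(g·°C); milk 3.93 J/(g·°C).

Setting the total heat transfer to zero:
1003*2.43*(T − 74.66) + 1049*3.93*(T − 46.49) = 0
6559.9 T = 373626
T ≈ 56.96 °C

T_f ≈ 57.0 °C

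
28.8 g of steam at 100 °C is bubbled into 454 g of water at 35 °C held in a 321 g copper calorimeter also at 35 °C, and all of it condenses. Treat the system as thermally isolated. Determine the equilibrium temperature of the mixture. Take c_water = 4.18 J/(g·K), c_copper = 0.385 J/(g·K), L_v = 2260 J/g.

Heat gained plus heat lost sum to zero:
latent heat released on condensation: 28.8×2260 = 65088; condensate cools 100→T: 28.8×4.18×(T − 100) = 120.38(T − 100); original water: 1897.7(T − 35); cup: 123.59(T − 35)
2141.7 T = 65088 + 12038 + 70746 = 147872
T ≈ 69.04 °C, under the boiling point, so the assumption holds.

T_f ≈ 69.0 °C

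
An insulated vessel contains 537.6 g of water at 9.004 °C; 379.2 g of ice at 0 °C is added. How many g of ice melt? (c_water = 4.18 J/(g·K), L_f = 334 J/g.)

m_melted ≈ 60.6 g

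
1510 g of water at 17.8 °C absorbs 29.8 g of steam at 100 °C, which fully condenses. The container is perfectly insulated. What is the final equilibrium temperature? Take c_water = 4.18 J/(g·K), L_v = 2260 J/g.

T_f ≈ 29.9 °C

Conservation of energy gives ΣQ = 0:
condense steam: −29.8×2260 = −67348
  condensate cools 100→T: 29.8×4.18×(T − 100) = 124.56(T − 100)
  water warms: 1510×4.18×(T − 17.8) = 6311.8(T − 17.8)
6436.4 T = 67348 + 12456 + 112350 = 192154
T ≈ 29.85 °C — below 100 °C, confirming all the steam condensed.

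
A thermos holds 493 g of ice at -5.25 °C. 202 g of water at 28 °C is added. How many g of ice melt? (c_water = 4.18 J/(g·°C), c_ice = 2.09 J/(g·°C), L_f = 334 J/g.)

m_melted ≈ 54.6 g

Cooling the water to 0 °C releases 202·4.18·28 = 23642 J.
Of that, 493·2.09·5.25 = 5409.4 J goes to bring the ice to 0 °C, leaving 18233 J.
To melt every bit of ice: 493·334 = 164662 J.
Since 18233 < 164662 J, not all the ice melts; equilibrium is at 0 °C.
m_melted·334 = 18233  ⇒  m_melted ≈ 54.59 g.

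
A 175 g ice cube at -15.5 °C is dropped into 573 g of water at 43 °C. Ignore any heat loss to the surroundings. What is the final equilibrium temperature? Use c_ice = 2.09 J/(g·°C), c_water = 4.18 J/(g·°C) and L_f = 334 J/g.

T_f ≈ 12.4 °C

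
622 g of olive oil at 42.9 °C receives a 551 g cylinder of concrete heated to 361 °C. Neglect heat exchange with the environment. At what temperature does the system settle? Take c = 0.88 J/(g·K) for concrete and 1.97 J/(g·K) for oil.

|Q_concrete| = |Q_oil|:
551×0.88×(361 − T) = 622×1.97×(T − 42.9)
484.88(361 − T) = 1225.3(T − 42.9)
1710.2 T = 227609  ⇒  T ≈ 133.09 °C

T_f ≈ 133.1 °C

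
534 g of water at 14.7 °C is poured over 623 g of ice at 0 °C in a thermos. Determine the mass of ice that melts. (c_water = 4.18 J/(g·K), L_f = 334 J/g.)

Water can give up m c ΔT = 534×4.18×14.7 = 32812 J before reaching 0 °C.
Melting all 623 g of ice would need 623×334 = 208082 J.
Since 32812 < 208082 J, not all the ice melts; equilibrium is at 0 °C.
m_melt = 32812 / L_f = 98.24 g.

m_melted ≈ 98.2 g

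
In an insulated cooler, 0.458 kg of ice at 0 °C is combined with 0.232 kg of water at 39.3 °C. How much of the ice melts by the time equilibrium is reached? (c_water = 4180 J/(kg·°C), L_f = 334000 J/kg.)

m_melted ≈ 0.114 kg

Cooling the water to 0 °C releases 0.232×4180×39.3 = 38112 J.
Fully melting the ice requires m_ice L_f = 0.458×334000 = 152972 J.
Since 38112 < 152972 J, not all the ice melts; equilibrium is at 0 °C.
m_melt = 38112 / L_f = 0.1141 kg.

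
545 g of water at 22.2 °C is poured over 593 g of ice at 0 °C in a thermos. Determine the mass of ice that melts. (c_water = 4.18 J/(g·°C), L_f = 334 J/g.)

m_melted ≈ 151 g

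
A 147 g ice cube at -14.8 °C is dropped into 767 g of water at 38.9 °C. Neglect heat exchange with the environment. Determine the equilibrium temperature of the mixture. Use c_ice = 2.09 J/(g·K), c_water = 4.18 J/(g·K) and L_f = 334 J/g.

T_f ≈ 18.6 °C

Energy conservation, ΣQ = 0:
ice -14.8→0 °C: 147×2.09×14.8 = 4547; melt ice: 147×334 = 49098; warm the meltwater: 614.46 T; water cools: 767×4.18×(T − 38.9) = 3206.1(T − 38.9)
3820.5 T = 124716 − 53645 = 71071
T ≈ 18.60 °C (positive, so assuming full melt was valid).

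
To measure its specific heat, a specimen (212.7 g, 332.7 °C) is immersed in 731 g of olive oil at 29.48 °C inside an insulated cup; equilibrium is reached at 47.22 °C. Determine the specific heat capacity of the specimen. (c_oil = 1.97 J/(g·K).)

m_s c (T_s − T_f) = m_oil c_oil (T_f − T_0):
212.7×c×(332.7 − 47.22) = 731×1.97×(47.22 − 29.48)
60722 c = 25547  ⇒  c ≈ 0.4207 J/(g·K)

c ≈ 0.421 J/(g·K)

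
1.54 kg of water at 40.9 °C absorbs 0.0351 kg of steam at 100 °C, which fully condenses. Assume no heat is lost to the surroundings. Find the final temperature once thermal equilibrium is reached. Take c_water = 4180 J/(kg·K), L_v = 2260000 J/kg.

Let T be the final temperature. ΣQ_i = 0:
latent heat released on condensation: 0.0351×2260000 = 79326; condensed water 100 °C→T: 146.72(T − 100); original water: 6437.2(T − 40.9)
6583.9 T = 79326 + 14672 + 263281 = 357279
T ≈ 54.27 °C — below 100 °C, confirming all the steam condensed.

T_f ≈ 54.3 °C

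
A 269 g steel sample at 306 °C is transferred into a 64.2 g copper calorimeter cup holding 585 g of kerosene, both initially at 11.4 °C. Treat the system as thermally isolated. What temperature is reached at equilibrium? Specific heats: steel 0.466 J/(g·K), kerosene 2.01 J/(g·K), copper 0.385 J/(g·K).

T_f ≈ 39.3 °C

Energy conservation, ΣQ = 0:
269·0.466·(T − 306) + 585·2.01·(T − 11.4) + 64.2·0.385·(T − 11.4) = 0
125.35(T − 306) + 1175.8(T − 11.4) + 24.72(T − 11.4) = 0
(125.35 + 1175.8 + 24.72) T = 125.35·306 + 1175.8·11.4 + 24.72·11.4
T ≈ 39.25 °C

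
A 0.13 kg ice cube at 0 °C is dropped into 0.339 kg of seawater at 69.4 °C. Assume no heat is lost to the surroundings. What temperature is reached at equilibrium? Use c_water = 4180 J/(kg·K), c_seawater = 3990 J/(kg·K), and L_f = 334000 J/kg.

T_f ≈ 26.6 °C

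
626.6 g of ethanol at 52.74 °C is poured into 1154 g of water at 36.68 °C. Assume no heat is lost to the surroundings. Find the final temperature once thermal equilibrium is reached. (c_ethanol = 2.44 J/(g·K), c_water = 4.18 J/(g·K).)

T_f is the heat-capacity-weighted average of the initial temperatures:
T_f = (1528.9*52.74 + 4823.7*36.68) / (1528.9 + 4823.7)
    = 257568 / 6352.6 ≈ 40.55 °C

T_f ≈ 40.5 °C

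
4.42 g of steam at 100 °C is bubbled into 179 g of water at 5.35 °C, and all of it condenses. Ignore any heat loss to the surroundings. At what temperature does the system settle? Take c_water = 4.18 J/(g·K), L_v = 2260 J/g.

T_f ≈ 20.7 °C

Net heat exchanged in the isolated system is zero:
latent heat released on condensation: 4.42·2260 = 9989.2; condensate cools 100→T: 4.42·4.18·(T − 100) = 18.48(T − 100); original water: 748.22(T − 5.35)
766.7 T = 9989.2 + 1847.6 + 4003 = 15840
T ≈ 20.66 °C (< 100 °C, so full condensation is consistent).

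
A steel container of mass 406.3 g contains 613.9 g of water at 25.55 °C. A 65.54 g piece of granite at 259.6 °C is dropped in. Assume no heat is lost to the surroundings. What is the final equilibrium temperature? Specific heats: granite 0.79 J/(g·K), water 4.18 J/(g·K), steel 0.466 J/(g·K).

T_f ≈ 29.9 °C

With ΣQ=0 the equilibrium temperature is the m·c-weighted mean:
T_f = (51.78*259.6 + 2566.1*25.55 + 189.34*25.55) / (51.78 + 2566.1 + 189.34)
    = 83843 / 2807.2 ≈ 29.87 °C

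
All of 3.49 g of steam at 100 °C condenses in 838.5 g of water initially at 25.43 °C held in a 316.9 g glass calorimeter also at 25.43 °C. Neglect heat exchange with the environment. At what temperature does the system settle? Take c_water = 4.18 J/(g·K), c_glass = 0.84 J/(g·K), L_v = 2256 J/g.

Net heat exchanged in the isolated system is zero:
latent heat released on condensation: 3.49·2256 = 7873.4; condensate cools 100→T: 3.49·4.18·(T − 100) = 14.59(T − 100); water warms: 838.5·4.18·(T − 25.43) = 3504.9(T − 25.43); glass cup: 316.9·0.84·(T − 25.43) = 266.2(T − 25.43)
3785.7 T = 7873.4 + 1458.8 + 95900 = 105232
T ≈ 27.80 °C, under the boiling point, so the assumption holds.

T_f ≈ 27.8 °C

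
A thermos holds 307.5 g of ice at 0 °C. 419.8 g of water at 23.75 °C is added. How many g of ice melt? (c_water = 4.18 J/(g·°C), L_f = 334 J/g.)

Heat available from the water dropping to 0 °C: 419.8×4.18×23.75 = 41676 J.
To melt every bit of ice: 307.5×334 = 102705 J.
Since 41676 < 102705 J, not all the ice melts; equilibrium is at 0 °C.
m_melted×334 = 41676  ⇒  m_melted ≈ 124.8 g.

m_melted ≈ 125 g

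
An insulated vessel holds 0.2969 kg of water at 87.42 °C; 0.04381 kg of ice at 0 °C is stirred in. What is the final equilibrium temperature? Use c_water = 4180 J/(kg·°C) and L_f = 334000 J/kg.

Energy balance with sensible and latent terms:
melt ice: 0.04381·334000 = 14633
  meltwater 0→T: 0.04381·4180·T = 183.13 T
  water: 1241(T − 87.42)
1424.2 T = 108492 − 14633 = 93859
T ≈ 65.90 °C (positive, so assuming full melt was valid).

T_f ≈ 65.9 °C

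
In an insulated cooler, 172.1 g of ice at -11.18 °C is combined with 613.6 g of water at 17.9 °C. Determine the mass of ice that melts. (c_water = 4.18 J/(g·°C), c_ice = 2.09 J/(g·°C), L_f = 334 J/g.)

m_melted ≈ 125 g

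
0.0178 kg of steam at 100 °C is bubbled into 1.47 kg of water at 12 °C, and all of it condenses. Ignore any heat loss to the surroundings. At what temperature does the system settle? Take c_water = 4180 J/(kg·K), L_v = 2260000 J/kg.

T_f ≈ 19.5 °C

Setting the total heat transfer to zero:
steam→water at 100 °C releases m L_v = 0.0178·2260000 = 40228
  condensed water 100 °C→T: 74.4(T − 100)
  water warms: 1.47·4180·(T − 12) = 6144.6(T − 12)
6219 T = 40228 + 7440.4 + 73735 = 121404
T ≈ 19.52 °C (< 100 °C, so full condensation is consistent).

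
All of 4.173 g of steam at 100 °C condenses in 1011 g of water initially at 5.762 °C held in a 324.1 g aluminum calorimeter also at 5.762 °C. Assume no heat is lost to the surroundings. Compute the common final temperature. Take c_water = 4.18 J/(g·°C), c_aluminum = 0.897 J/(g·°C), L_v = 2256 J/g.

T_f ≈ 8.2 °C

Let T be the final temperature. ΣQ_i = 0:
condense steam: −4.173·2256 = −9414.3
  condensed water 100 °C→T: 17.44(T − 100)
  original water: 4226(T − 5.762)
  aluminum cup: 324.1·0.897·(T − 5.762) = 290.72(T − 5.762)
4534.1 T = 9414.3 + 1744.3 + 26025 = 37184
T ≈ 8.20 °C — below 100 °C, confirming all the steam condensed.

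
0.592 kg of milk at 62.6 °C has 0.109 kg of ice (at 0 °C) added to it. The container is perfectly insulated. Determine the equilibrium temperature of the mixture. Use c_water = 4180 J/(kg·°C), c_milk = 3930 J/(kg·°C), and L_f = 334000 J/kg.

Sum of m c ΔT and latent-heat terms is zero:
fusion: m_ice L_f = 0.109×334000 = 36406; meltwater 0→T: 0.109×4180×T = 455.62 T; milk: 2326.6(T − 62.6)
2782.2 T = 145643 − 36406 = 109237
T ≈ 39.26 °C — above 0 °C, consistent with complete melting.

T_f ≈ 39.3 °C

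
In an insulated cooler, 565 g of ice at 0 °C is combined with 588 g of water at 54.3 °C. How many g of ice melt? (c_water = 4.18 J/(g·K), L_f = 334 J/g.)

m_melted ≈ 400 g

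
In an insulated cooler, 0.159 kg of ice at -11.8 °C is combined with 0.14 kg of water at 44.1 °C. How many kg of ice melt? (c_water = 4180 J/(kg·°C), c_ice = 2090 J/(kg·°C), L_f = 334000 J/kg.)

m_melted ≈ 0.0655 kg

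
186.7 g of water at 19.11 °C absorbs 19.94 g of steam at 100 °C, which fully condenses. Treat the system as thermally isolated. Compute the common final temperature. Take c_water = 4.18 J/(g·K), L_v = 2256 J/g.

T_f ≈ 79.0 °C

Net heat exchanged in the isolated system is zero:
condense steam: −19.94×2256 = −44985
  condensed water 100 °C→T: 83.35(T − 100)
  water warms: 186.7×4.18×(T − 19.11) = 780.41(T − 19.11)
863.76 T = 44985 + 8334.9 + 14914 = 68233
T ≈ 79.00 °C, under the boiling point, so the assumption holds.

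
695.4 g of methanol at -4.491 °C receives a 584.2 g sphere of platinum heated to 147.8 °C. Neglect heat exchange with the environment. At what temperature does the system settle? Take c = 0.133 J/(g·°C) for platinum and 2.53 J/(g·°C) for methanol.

T_f ≈ 2.0 °C

Setting the total heat transfer to zero:
584.2·0.133·(T − 147.8) + 695.4·2.53·(T − (-4.491)) = 0
77.7(T − 147.8) + 1759.4(T − (-4.491)) = 0
1837.1 T = 3582.6
T ≈ 1.95 °C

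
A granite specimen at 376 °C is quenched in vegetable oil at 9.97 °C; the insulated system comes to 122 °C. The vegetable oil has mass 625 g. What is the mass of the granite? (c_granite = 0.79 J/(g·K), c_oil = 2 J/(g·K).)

m ≈ 698 g

Heat lost by the granite = heat gained by the oil:
m·0.79·(376 − 122) = 625·2·(122 − 9.97)
200.66 m = 140038  ⇒  m ≈ 697.9 g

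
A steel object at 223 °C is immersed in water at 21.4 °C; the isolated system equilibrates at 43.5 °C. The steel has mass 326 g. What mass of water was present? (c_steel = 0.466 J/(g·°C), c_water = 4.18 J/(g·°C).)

Heat lost by the steel = heat gained by the water:
326×0.466×(223 − 43.5) = m×4.18×(43.5 − 21.4)
92.38 m = 27269  ⇒  m ≈ 295.2 g

m ≈ 295 g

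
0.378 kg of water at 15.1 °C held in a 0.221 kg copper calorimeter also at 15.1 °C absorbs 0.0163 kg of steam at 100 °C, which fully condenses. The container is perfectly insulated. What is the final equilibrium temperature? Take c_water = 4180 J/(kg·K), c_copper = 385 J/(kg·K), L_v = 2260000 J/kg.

T_f ≈ 39.7 °C

Conservation of energy gives ΣQ = 0:
steam→water at 100 °C releases m L_v = 0.0163·2260000 = 36838
  condensed water 100 °C→T: 68.13(T − 100)
  water warms: 0.378·4180·(T − 15.1) = 1580(T − 15.1)
  copper cup: 0.221·385·(T − 15.1) = 85.08(T − 15.1)
1733.3 T = 36838 + 6813.4 + 25143 = 68795
T ≈ 39.69 °C, under the boiling point, so the assumption holds.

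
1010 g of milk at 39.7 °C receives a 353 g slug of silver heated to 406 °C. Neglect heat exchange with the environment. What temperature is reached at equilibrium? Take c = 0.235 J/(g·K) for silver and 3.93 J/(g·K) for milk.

T_f = Σ m_i c_i T_i / Σ m_i c_i:
T_f = (82.95·406 + 3969.3·39.7) / (82.95 + 3969.3)
    = 191261 / 4052.3 ≈ 47.20 °C

T_f ≈ 47.2 °C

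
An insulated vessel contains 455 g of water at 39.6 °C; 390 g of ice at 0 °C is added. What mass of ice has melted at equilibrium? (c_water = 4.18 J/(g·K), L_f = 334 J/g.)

m_melted ≈ 225 g

Heat available from the water dropping to 0 °C: 455·4.18·39.6 = 75315 J.
Melting all 390 g of ice would need 390·334 = 130260 J.
Since 75315 < 130260 J, not all the ice melts; equilibrium is at 0 °C.
m_melted·334 = 75315  ⇒  m_melted ≈ 225.5 g.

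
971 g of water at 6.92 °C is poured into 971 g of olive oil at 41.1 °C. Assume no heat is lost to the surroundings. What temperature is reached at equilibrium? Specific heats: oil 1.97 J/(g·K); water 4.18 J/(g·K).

T_f ≈ 17.9 °C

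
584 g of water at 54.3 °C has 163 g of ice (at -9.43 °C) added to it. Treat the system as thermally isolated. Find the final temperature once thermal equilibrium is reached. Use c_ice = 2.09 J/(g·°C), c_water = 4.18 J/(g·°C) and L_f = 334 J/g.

Sum of m c ΔT and latent-heat terms is zero:
ice -9.43→0 °C: 163×2.09×9.43 = 3212.5; melt ice: 163×334 = 54442; meltwater 0→T: 163×4.18×T = 681.34 T; water cools: 584×4.18×(T − 54.3) = 2441.1(T − 54.3)
3122.5 T = 132553 − 57655 = 74898
T ≈ 23.99 °C (positive, so assuming full melt was valid).

T_f ≈ 24.0 °C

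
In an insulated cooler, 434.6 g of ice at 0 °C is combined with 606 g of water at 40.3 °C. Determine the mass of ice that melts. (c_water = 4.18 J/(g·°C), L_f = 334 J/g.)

Cooling the water to 0 °C releases 606×4.18×40.3 = 102083 J.
Fully melting the ice requires m_ice L_f = 434.6×334 = 145156 J.
102083 J < 145156 J, so only part of the ice melts and the system sits at 0 °C.
Mass melted = 102083/334 ≈ 305.6 g.

m_melted ≈ 306 g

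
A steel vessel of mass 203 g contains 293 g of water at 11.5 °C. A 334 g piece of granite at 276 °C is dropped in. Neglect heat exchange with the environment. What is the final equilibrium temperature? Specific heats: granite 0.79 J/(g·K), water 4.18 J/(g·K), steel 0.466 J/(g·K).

Taking heat into each body as positive, Σ m c ΔT = 0:
334*0.79*(T − 276) + 293*4.18*(T − 11.5) + 203*0.466*(T − 11.5) = 0
1583.2 T = 87998
T ≈ 55.58 °C

T_f ≈ 55.6 °C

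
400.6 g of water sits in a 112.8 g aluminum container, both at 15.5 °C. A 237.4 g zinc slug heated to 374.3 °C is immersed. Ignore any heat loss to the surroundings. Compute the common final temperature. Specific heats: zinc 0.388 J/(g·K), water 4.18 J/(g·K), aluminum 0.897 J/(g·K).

T_f ≈ 33.2 °C

Conservation of energy gives ΣQ = 0:
237.4×0.388×(T − 374.3) + 400.6×4.18×(T − 15.5) + 112.8×0.897×(T − 15.5) = 0
92.11(T − 374.3) + 1674.5(T − 15.5) + 101.18(T − 15.5) = 0
1867.8 T = 62000
T = 62000/1867.8 ≈ 33.19 °C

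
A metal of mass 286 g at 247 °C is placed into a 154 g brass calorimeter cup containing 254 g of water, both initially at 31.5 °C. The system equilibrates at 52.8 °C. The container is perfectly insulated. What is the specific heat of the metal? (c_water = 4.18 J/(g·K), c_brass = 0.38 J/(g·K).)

Let T be the final temperature. ΣQ_i = 0:
286·c·(52.8 − 247) + 254·4.18·(52.8 − 31.5) + 154·0.38·(52.8 − 31.5) = 0
-55541 c = -23861
c = -23861/-55541 ≈ 0.4296 J/(g·K)

c ≈ 0.43 J/(g·K)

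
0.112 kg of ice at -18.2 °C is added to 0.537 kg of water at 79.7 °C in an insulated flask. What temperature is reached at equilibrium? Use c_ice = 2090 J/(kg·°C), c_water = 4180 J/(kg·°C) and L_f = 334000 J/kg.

Sum of m c ΔT and latent-heat terms is zero:
warm ice to 0 °C: 0.112×2090×(0 − (-18.2)) = 4260.3
  latent heat to melt: 0.112×334000 = 37408
  meltwater 0→T: 0.112×4180×T = 468.16 T
  water: 2244.7(T − 79.7)
2712.8 T = 178899 − 41668 = 137231
T ≈ 50.59 °C — above 0 °C, consistent with complete melting.

T_f ≈ 50.6 °C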